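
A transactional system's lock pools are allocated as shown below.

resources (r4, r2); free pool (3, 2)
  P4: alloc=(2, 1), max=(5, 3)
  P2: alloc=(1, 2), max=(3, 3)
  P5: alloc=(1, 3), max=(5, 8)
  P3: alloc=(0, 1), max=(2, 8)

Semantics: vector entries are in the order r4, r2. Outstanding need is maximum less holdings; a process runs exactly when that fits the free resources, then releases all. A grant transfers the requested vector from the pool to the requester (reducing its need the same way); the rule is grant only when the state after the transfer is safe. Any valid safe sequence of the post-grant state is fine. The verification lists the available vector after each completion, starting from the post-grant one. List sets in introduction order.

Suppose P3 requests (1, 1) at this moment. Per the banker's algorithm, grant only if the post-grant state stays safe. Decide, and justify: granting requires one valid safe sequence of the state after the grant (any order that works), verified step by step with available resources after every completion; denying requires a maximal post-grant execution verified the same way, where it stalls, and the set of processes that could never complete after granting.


DENY. Granting would leave the state unsafe.
Key observation: no order helps: past P2, P4, the free pool tops out at (5, 4), below what each blocked process needs in r2.
After a pretend grant, a maximal execution: P2, P4 — then nothing else fits. Check, step by step:
  pool = (2, 1)
  run P2 (needs (2, 1), free (2, 1)); after release of (1, 2) the pool is (3, 3)
  run P4 (needs (3, 2), free (3, 3)); after release of (2, 1) the pool is (5, 4)
  blocked: P5 wants (4, 5), pool (5, 4) — not enough r2
  blocked: P3 wants (1, 6), pool (5, 4) — not enough r2
Processes that could never finish after the grant: P5 and P3.


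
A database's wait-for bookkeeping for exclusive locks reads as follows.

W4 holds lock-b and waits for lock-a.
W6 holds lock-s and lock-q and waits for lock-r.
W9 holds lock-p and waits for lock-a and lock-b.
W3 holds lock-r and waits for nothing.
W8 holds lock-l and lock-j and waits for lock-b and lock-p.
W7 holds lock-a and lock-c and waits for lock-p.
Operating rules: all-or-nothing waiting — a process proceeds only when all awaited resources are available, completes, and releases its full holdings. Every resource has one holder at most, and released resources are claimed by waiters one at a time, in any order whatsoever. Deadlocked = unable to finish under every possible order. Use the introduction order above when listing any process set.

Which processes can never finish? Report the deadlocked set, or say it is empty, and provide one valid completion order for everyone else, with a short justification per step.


Deadlocked: W4, W9, W8 and W7.
Key observation: W4 -> W7 -> W9 -> W4 is a circular wait — nothing in it can go first; W8 waits into the deadlock from upstream.
One completion order for the rest: W3, W6.
Verifying each step:
  W3 waits on nothing -> runs at once and releases lock-r
  W6 waits on lock-r — all released -> runs and releases lock-s and lock-q


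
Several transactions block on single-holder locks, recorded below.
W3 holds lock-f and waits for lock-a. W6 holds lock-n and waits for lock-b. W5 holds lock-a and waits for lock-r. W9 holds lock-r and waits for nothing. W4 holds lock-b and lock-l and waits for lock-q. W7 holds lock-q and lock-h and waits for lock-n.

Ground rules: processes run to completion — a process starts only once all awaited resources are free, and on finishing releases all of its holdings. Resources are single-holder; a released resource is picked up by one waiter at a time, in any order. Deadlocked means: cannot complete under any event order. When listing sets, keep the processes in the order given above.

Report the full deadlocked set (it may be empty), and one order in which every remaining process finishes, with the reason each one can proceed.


Deadlocked set: W6, W4 and W7.
Key observation: the wait chain closes on itself along W6 -> W4 -> W7 -> W6; no other process is dragged down with it.
The rest can finish in the order W9, W5, W3.
Step-by-step check:
  run W9 (it waits on nothing); releases lock-r
  W5 waits on lock-r — all released -> runs and releases lock-a
  W3 waits on lock-a — all released -> runs and releases lock-f


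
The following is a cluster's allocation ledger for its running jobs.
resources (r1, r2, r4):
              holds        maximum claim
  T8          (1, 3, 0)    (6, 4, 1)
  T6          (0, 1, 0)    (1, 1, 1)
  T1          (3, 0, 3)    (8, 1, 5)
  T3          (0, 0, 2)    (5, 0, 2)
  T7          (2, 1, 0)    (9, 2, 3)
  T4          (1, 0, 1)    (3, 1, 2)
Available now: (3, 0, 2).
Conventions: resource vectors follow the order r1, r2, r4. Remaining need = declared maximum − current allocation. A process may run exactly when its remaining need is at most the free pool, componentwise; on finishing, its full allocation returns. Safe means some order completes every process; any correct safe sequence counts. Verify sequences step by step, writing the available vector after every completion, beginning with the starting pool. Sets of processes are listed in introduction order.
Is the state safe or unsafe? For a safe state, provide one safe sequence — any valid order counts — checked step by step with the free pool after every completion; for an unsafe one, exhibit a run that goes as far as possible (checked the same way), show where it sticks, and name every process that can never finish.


The state is UNSAFE.
Key observation: no order helps: past T6, T4, the free pool tops out at (4, 1, 3), below what each blocked process needs in r1.
The run T6, T4 cannot be extended any further. Verifying each step:
  pool = (3, 0, 2)
  run T6 (needs (1, 0, 1), free (3, 0, 2)); after release of (0, 1, 0) the pool is (3, 1, 2)
  run T4 (needs (2, 1, 1), free (3, 1, 2)); after release of (1, 0, 1) the pool is (4, 1, 3)
  T8 cannot run: need (5, 1, 1) vs free (4, 1, 3) (insufficient r1)
  T1 cannot run: need (5, 1, 2) vs free (4, 1, 3) (insufficient r1)
  T3 cannot run: need (5, 0, 0) vs free (4, 1, 3) (insufficient r1)
  T7 cannot run: need (7, 1, 3) vs free (4, 1, 3) (insufficient r1)
Permanently blocked: T8, T1, T3 and T7.


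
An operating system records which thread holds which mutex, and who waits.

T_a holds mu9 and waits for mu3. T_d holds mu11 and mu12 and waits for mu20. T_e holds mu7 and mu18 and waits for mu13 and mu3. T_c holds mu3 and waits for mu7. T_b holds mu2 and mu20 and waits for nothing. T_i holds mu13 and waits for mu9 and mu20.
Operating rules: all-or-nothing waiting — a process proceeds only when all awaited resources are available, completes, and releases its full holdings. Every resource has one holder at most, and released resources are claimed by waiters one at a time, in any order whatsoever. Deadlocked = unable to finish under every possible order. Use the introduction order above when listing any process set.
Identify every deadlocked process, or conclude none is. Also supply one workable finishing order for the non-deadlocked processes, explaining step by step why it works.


Deadlocked set: T_a, T_e, T_c and T_i.
Key observation: the knot is the closed ring of waits T_c -> T_e -> T_c; T_a and T_i are caught in further circular waits.
A valid finishing order for the others: T_b, T_d.
Walking it through:
  run T_b (it waits on nothing); releases mu2 and mu20
  T_d waits on mu20 — all released -> runs and releases mu11 and mu12


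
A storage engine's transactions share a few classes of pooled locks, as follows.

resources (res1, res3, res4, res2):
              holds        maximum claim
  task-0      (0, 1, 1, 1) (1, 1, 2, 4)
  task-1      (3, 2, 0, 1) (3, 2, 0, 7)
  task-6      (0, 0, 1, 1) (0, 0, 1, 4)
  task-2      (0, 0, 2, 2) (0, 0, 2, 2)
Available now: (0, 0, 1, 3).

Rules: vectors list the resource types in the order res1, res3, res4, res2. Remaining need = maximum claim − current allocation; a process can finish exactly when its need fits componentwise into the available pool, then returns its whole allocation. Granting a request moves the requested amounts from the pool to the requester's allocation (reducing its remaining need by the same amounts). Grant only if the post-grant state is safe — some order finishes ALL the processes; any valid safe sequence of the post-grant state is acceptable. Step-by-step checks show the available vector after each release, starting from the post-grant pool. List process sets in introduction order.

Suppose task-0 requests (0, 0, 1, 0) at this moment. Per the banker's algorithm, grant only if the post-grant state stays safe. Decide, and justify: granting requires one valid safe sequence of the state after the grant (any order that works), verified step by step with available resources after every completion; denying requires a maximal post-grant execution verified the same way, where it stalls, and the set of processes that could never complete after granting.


GRANT: granting preserves safety; a valid post-grant sequence is task-2, task-6, task-1, task-0.
Key observation: post-grant, (0, 0, 0, 3) remains, and an order beginning with task-2 completes everyone.
Verifying the post-grant state step by step:
  pool = (0, 0, 0, 3)
  task-2: need (0, 0, 0, 0) fits (0, 0, 0, 3); releases (0, 0, 2, 2), pool now (0, 0, 2, 5)
  task-6: need (0, 0, 0, 3) fits (0, 0, 2, 5); releases (0, 0, 1, 1), pool now (0, 0, 3, 6)
  task-1: need (0, 0, 0, 6) fits (0, 0, 3, 6); releases (3, 2, 0, 1), pool now (3, 2, 3, 7)
  task-0: need (1, 0, 0, 3) fits (3, 2, 3, 7); releases (0, 1, 2, 1), pool now (3, 3, 5, 8)


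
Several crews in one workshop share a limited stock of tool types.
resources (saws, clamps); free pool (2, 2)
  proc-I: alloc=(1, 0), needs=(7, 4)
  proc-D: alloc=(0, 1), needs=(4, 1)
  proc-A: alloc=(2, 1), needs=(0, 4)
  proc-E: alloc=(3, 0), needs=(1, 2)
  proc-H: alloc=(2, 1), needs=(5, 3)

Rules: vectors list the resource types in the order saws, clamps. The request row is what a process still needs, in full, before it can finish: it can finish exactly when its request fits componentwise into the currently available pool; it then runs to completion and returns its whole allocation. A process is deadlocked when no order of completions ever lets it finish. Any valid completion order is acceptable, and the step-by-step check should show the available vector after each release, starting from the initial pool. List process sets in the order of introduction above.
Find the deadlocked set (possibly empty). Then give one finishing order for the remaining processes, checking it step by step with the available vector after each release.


Nothing here is deadlocked.
Key observation: proc-E can run right away; the returned allocation unlocks the remaining processes in turn.
One completion order for the rest: proc-E, proc-D, proc-H, proc-I, proc-A. Step-by-step check:
  pool = (2, 2)
  proc-E needs (1, 2) <= (2, 2) -> finishes; pool += (3, 0) = (5, 2)
  proc-D needs (4, 1) <= (5, 2) -> finishes; pool += (0, 1) = (5, 3)
  proc-H needs (5, 3) <= (5, 3) -> finishes; pool += (2, 1) = (7, 4)
  proc-I needs (7, 4) <= (7, 4) -> finishes; pool += (1, 0) = (8, 4)
  proc-A needs (0, 4) <= (8, 4) -> finishes; pool += (2, 1) = (10, 5)


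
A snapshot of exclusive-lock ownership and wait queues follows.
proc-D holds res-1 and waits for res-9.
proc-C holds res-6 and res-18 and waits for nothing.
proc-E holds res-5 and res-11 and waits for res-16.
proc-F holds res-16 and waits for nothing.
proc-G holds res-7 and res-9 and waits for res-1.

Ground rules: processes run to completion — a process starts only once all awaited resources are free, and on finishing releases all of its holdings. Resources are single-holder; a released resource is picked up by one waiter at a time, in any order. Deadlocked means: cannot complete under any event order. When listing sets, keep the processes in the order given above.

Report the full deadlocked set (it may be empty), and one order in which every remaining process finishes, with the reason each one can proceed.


The deadlocked set is proc-D and proc-G.
Key observation: along proc-D -> proc-G -> proc-D, each member waits on what the next one holds — a deadlock; no other process is dragged down with it.
The rest can finish in the order proc-F, proc-C, proc-E.
Verifying each step:
  run proc-F (it waits on nothing); releases res-16
  run proc-C (it waits on nothing); releases res-6 and res-18
  proc-E waits on res-16 — all released -> runs and releases res-5 and res-11


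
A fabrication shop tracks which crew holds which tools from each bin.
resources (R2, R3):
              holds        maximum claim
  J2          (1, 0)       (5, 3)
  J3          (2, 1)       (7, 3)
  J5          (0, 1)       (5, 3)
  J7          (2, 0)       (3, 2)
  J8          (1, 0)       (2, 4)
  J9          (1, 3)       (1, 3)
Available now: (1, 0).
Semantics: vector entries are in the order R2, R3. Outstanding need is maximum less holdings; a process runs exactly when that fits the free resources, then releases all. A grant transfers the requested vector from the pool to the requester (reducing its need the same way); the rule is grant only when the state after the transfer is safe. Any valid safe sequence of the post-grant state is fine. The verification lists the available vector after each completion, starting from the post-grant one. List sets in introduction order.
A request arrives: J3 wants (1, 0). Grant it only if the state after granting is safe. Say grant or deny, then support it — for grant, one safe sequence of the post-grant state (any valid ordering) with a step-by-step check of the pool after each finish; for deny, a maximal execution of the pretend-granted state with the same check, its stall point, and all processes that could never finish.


DENY — the pretend-granted state is unsafe.
Key observation: after J9, J7 the pool peaks at (3, 3), and each blocked process is short somewhere: J2 on R2; J3 on R2; J5 on R2; J8 on R3.
After a pretend grant, a maximal execution: J9, J7 — then nothing else fits. Verifying each step:
  pool = (0, 0)
  run J9 (needs (0, 0), free (0, 0)); after release of (1, 3) the pool is (1, 3)
  run J7 (needs (1, 2), free (1, 3)); after release of (2, 0) the pool is (3, 3)
  J2 still needs (4, 3) but only (3, 3) is free — short on R2
  J3 still needs (4, 2) but only (3, 3) is free — short on R2
  J5 still needs (5, 2) but only (3, 3) is free — short on R2
  J8 still needs (1, 4) but only (3, 3) is free — short on R3
Processes that could never finish after the grant: J2, J3, J5 and J8.


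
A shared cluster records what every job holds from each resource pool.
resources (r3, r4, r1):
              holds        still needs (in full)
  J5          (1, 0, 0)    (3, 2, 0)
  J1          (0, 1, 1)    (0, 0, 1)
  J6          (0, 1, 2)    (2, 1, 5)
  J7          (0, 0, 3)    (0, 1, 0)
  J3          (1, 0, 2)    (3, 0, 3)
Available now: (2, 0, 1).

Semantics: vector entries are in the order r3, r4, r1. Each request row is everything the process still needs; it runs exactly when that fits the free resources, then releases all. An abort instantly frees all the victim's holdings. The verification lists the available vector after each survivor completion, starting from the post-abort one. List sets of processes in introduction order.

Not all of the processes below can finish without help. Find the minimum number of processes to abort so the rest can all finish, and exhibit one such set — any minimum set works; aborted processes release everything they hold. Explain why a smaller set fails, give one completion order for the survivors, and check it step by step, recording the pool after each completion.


The answer: abort J5.
Key observation: aborting J5 returns (1, 0, 0), and J3 — hopeless before — runs at step 3 with the returned capacity in the pool.
Why nothing smaller works: aborting no one leaves the state deadlocked as given.
Survivors finish in the order: J1, J7, J3, J6. Check, step by step (pool after the aborts first):
  pool = (3, 0, 1)
  run J1 (needs (0, 0, 1), free (3, 0, 1)); after release of (0, 1, 1) the pool is (3, 1, 2)
  run J7 (needs (0, 1, 0), free (3, 1, 2)); after release of (0, 0, 3) the pool is (3, 1, 5)
  run J3 (needs (3, 0, 3), free (3, 1, 5)); after release of (1, 0, 2) the pool is (4, 1, 7)
  run J6 (needs (2, 1, 5), free (4, 1, 7)); after release of (0, 1, 2) the pool is (4, 2, 9)


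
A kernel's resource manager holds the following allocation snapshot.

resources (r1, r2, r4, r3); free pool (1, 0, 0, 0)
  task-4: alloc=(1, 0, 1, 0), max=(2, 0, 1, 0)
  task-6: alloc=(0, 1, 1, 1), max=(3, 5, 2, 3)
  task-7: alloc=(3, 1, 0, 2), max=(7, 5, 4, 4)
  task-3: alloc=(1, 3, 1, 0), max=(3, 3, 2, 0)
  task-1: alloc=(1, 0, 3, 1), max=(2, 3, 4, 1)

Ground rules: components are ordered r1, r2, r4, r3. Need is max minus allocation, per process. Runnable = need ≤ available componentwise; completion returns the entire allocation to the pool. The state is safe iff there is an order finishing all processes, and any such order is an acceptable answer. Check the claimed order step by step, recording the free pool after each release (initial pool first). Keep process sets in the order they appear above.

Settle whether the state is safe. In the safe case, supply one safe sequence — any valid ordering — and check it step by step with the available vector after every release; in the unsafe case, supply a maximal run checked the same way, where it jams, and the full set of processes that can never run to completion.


UNSAFE.
Key observation: once task-4, task-3, task-1 finish, the pool peaks at (4, 3, 5, 1) — and every remaining process still needs more r2 than that.
A maximal execution: task-4, task-3, task-1 — then nothing else fits. Verifying each step:
  pool = (1, 0, 0, 0)
  task-4: need (1, 0, 0, 0) fits (1, 0, 0, 0); releases (1, 0, 1, 0), pool now (2, 0, 1, 0)
  task-3: need (2, 0, 1, 0) fits (2, 0, 1, 0); releases (1, 3, 1, 0), pool now (3, 3, 2, 0)
  task-1: need (1, 3, 1, 0) fits (3, 3, 2, 0); releases (1, 0, 3, 1), pool now (4, 3, 5, 1)
  blocked: task-6 wants (3, 4, 1, 2), pool (4, 3, 5, 1) — not enough r2 and r3
  blocked: task-7 wants (4, 4, 4, 2), pool (4, 3, 5, 1) — not enough r2 and r3
Permanently blocked: task-6 and task-7.


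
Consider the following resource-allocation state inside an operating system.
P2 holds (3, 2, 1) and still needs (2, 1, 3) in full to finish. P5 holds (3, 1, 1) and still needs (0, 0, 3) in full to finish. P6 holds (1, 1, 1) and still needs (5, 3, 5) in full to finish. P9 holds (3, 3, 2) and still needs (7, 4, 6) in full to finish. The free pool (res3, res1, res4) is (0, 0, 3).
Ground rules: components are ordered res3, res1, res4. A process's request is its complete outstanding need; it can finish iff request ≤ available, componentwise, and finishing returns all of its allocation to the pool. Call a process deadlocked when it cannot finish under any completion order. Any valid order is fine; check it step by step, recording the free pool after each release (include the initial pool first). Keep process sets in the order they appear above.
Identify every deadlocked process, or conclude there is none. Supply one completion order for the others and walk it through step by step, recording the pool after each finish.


No process is deadlocked.
Key observation: P5 leads a chain of completions in which each release enables another process.
The rest can finish in the order P5, P2, P6, P9. Verifying each step:
  pool = (0, 0, 3)
  P5: need (0, 0, 3) fits (0, 0, 3); releases (3, 1, 1), pool now (3, 1, 4)
  P2: need (2, 1, 3) fits (3, 1, 4); releases (3, 2, 1), pool now (6, 3, 5)
  P6: need (5, 3, 5) fits (6, 3, 5); releases (1, 1, 1), pool now (7, 4, 6)
  P9: need (7, 4, 6) fits (7, 4, 6); releases (3, 3, 2), pool now (10, 7, 8)


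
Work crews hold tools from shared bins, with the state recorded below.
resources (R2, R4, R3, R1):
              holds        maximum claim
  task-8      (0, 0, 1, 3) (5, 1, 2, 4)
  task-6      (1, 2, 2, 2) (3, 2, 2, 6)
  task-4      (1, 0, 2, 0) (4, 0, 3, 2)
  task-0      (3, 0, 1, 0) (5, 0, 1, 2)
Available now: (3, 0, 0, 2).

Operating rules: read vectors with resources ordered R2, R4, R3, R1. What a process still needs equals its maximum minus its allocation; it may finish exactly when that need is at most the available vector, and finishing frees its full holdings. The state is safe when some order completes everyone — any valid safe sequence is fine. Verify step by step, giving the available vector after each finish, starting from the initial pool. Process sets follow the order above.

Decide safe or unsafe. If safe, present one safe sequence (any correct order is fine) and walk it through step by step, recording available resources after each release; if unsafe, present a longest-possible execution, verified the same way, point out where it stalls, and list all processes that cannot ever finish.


UNSAFE.
Key observation: after task-0, task-4 the pool peaks at (7, 0, 3, 2), and each blocked process is short somewhere: task-8 on R4; task-6 on R1.
Going as far as possible: task-0, task-4; after that, nothing fits. Check, step by step:
  pool = (3, 0, 0, 2)
  task-0: need (2, 0, 0, 2) fits (3, 0, 0, 2); releases (3, 0, 1, 0), pool now (6, 0, 1, 2)
  task-4: need (3, 0, 1, 2) fits (6, 0, 1, 2); releases (1, 0, 2, 0), pool now (7, 0, 3, 2)
  task-8 still needs (5, 1, 1, 1) but only (7, 0, 3, 2) is free — short on R4
  task-6 still needs (2, 0, 0, 4) but only (7, 0, 3, 2) is free — short on R1
Never able to finish: task-8 and task-6.


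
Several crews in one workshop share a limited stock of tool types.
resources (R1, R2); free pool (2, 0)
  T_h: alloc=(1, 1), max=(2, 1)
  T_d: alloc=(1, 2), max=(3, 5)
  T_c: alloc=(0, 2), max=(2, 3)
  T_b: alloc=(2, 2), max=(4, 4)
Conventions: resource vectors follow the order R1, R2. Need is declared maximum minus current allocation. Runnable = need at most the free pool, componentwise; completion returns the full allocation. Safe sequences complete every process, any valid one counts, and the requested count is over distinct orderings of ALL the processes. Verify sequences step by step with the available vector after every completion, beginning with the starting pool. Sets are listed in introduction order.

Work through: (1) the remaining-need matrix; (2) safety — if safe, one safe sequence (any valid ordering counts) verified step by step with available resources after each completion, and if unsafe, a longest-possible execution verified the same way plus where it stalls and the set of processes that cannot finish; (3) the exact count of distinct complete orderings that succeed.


(1) Outstanding need per process (order R1, R2):
  T_h: (1, 0)
  T_d: (2, 3)
  T_c: (2, 1)
  T_b: (2, 2)
(2) The state is SAFE; one workable sequence: T_h, T_c, T_d, T_b.
Key observation: T_c is the earliest step where a requested resource binds exactly: need (2, 1), pool (3, 1) at its turn.
Check, step by step:
  pool = (2, 0)
  T_h needs (1, 0) <= (2, 0) -> finishes; pool += (1, 1) = (3, 1)
  T_c needs (2, 1) <= (3, 1) -> finishes; pool += (0, 2) = (3, 3)
  T_d needs (2, 3) <= (3, 3) -> finishes; pool += (1, 2) = (4, 5)
  T_b needs (2, 2) <= (4, 5) -> finishes; pool += (2, 2) = (6, 7)
(3) Exactly 2 of the possible complete orderings are safe sequences.


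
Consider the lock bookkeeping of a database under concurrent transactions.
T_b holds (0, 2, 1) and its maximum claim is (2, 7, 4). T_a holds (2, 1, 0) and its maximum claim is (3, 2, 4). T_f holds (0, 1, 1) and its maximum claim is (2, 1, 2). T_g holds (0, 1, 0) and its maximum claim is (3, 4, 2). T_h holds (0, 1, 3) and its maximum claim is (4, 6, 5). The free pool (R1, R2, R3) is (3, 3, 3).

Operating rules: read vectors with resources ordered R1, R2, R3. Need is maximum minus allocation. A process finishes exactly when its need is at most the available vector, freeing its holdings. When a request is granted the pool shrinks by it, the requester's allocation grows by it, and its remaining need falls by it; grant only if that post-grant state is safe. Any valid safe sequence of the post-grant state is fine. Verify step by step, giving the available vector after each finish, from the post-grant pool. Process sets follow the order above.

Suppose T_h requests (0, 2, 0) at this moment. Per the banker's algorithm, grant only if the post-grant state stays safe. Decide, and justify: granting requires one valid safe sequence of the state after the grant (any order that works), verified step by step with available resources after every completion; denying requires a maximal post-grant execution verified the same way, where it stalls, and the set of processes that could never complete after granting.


GRANT — the state after the grant stays safe, e.g. via T_f, T_a, T_h, T_g, T_b.
Key observation: post-grant, (3, 1, 3) remains, and an order beginning with T_f completes everyone.
Step-by-step check of the post-grant state:
  pool = (3, 1, 3)
  run T_f (needs (2, 0, 1), free (3, 1, 3)); after release of (0, 1, 1) the pool is (3, 2, 4)
  run T_a (needs (1, 1, 4), free (3, 2, 4)); after release of (2, 1, 0) the pool is (5, 3, 4)
  run T_h (needs (4, 3, 2), free (5, 3, 4)); after release of (0, 3, 3) the pool is (5, 6, 7)
  run T_g (needs (3, 3, 2), free (5, 6, 7)); after release of (0, 1, 0) the pool is (5, 7, 7)
  run T_b (needs (2, 5, 3), free (5, 7, 7)); after release of (0, 2, 1) the pool is (5, 9, 8)


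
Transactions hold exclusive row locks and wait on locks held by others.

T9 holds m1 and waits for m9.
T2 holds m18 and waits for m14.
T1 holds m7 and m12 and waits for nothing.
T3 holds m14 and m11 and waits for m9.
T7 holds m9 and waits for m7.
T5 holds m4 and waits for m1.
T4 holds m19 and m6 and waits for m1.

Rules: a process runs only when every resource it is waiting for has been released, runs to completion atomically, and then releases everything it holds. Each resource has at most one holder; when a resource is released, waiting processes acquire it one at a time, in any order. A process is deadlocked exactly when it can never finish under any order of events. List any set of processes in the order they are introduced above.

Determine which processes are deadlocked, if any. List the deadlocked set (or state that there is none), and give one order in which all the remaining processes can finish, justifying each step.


Nothing here is deadlocked.
Key observation: although several processes wait, no cycle exists — each chain bottoms out at a free runner.
The rest can finish in the order T1, T7, T3, T9, T4, T2, T5.
Step-by-step check:
  T1 waits on nothing -> runs at once and releases m7 and m12
  run T7 (all its waits — m7 — are resolved); releases m9
  run T3 (all its waits — m9 — are resolved); releases m14 and m11
  run T9 (all its waits — m9 — are resolved); releases m1
  run T4 (all its waits — m1 — are resolved); releases m19 and m6
  run T2 (all its waits — m14 — are resolved); releases m18
  run T5 (all its waits — m1 — are resolved); releases m4


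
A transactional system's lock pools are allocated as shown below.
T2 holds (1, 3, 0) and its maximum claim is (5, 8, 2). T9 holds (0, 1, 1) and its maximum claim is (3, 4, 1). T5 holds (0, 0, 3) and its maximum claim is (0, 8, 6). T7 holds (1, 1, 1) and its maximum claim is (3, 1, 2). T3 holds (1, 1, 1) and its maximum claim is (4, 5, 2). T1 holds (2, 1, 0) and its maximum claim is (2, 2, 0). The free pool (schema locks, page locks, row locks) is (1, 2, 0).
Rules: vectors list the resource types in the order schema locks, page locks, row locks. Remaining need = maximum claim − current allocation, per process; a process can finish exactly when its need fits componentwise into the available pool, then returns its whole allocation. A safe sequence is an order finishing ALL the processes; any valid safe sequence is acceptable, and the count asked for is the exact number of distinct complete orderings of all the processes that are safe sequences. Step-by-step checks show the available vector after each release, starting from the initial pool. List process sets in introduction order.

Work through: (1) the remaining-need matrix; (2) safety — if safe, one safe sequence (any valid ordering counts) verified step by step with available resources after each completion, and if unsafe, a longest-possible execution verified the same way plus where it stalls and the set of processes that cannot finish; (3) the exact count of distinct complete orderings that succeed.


(1) Outstanding need per process (order schema locks, page locks, row locks):
  T2: (4, 5, 2)
  T9: (3, 3, 0)
  T5: (0, 8, 3)
  T7: (2, 0, 1)
  T3: (3, 4, 1)
  T1: (0, 1, 0)
(2) The state is SAFE; one workable sequence: T1, T9, T7, T3, T2, T5.
Key observation: reading the order forward, T9 is the first process whose need (3, 3, 0) meets the free pool (3, 3, 0) exactly on a resource it requests.
Step-by-step check:
  pool = (1, 2, 0)
  T1: need (0, 1, 0) fits (1, 2, 0); releases (2, 1, 0), pool now (3, 3, 0)
  T9: need (3, 3, 0) fits (3, 3, 0); releases (0, 1, 1), pool now (3, 4, 1)
  T7: need (2, 0, 1) fits (3, 4, 1); releases (1, 1, 1), pool now (4, 5, 2)
  T3: need (3, 4, 1) fits (4, 5, 2); releases (1, 1, 1), pool now (5, 6, 3)
  T2: need (4, 5, 2) fits (5, 6, 3); releases (1, 3, 0), pool now (6, 9, 3)
  T5: need (0, 8, 3) fits (6, 9, 3); releases (0, 0, 3), pool now (6, 9, 6)
(3) The exact count: 4 of the possible complete orderings are safe sequences.


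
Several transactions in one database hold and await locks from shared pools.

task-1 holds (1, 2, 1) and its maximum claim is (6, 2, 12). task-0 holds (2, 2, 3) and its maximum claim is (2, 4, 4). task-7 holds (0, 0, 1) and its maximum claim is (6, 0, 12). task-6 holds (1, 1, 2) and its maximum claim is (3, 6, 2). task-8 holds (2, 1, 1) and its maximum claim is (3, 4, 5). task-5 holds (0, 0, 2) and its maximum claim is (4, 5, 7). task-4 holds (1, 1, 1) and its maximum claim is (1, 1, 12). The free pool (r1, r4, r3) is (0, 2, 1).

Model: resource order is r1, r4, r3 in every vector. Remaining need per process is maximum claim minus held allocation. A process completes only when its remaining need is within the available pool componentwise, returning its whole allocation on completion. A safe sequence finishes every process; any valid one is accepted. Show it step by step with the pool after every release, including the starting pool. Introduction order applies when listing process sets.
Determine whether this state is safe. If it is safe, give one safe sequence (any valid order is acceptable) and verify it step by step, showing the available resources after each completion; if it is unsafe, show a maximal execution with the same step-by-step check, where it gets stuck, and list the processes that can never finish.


UNSAFE — no complete ordering exists.
Key observation: even finishing task-0, task-8, task-6, task-5 leaves just (5, 6, 9) free — too little r3 for any of the remaining processes.
A maximal execution: task-0, task-8, task-6, task-5 — then nothing else fits. Verifying each step:
  pool = (0, 2, 1)
  task-0 needs (0, 2, 1) <= (0, 2, 1) -> finishes; pool += (2, 2, 3) = (2, 4, 4)
  task-8 needs (1, 3, 4) <= (2, 4, 4) -> finishes; pool += (2, 1, 1) = (4, 5, 5)
  task-6 needs (2, 5, 0) <= (4, 5, 5) -> finishes; pool += (1, 1, 2) = (5, 6, 7)
  task-5 needs (4, 5, 5) <= (5, 6, 7) -> finishes; pool += (0, 0, 2) = (5, 6, 9)
  task-1 still needs (5, 0, 11) but only (5, 6, 9) is free — short on r3
  task-7 still needs (6, 0, 11) but only (5, 6, 9) is free — short on r1 and r3
  task-4 still needs (0, 0, 11) but only (5, 6, 9) is free — short on r3
Processes that can never finish: task-1, task-7 and task-4.


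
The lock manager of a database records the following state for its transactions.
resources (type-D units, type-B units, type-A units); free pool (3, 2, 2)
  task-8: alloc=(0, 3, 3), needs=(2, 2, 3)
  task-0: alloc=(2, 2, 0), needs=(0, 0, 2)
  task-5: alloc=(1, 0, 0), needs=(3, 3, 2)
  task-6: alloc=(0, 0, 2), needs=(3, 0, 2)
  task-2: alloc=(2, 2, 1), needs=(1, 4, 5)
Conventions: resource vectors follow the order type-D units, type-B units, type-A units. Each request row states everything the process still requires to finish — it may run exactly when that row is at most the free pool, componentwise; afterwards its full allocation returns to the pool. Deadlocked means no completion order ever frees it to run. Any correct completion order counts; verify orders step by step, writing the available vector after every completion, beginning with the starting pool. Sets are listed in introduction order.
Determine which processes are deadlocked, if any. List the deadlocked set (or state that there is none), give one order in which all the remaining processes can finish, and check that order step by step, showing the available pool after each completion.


No process is deadlocked.
Key observation: no deadlock: task-6 fits now, and the freed resources carry the rest through.
A valid finishing order for the others: task-6, task-8, task-5, task-0, task-2. Walking it through:
  pool = (3, 2, 2)
  run task-6 (needs (3, 0, 2), free (3, 2, 2)); after release of (0, 0, 2) the pool is (3, 2, 4)
  run task-8 (needs (2, 2, 3), free (3, 2, 4)); after release of (0, 3, 3) the pool is (3, 5, 7)
  run task-5 (needs (3, 3, 2), free (3, 5, 7)); after release of (1, 0, 0) the pool is (4, 5, 7)
  run task-0 (needs (0, 0, 2), free (4, 5, 7)); after release of (2, 2, 0) the pool is (6, 7, 7)
  run task-2 (needs (1, 4, 5), free (6, 7, 7)); after release of (2, 2, 1) the pool is (8, 9, 8)


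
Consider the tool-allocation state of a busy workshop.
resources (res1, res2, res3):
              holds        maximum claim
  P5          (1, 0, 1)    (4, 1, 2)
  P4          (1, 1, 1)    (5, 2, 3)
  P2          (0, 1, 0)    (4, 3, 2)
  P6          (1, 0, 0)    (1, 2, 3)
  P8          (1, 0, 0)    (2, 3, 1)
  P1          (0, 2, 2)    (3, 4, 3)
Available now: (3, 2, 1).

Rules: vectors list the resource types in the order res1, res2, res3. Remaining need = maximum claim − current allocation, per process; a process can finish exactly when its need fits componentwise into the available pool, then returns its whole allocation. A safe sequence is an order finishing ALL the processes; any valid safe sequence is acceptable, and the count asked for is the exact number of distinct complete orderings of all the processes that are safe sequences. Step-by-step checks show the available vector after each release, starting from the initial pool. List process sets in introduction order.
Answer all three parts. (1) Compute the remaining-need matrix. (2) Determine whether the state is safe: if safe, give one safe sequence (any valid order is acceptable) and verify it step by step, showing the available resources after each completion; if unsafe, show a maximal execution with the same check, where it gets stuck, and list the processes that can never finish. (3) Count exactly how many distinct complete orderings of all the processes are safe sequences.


(1) Need matrix, components ordered res1, res2, res3:
  P5: (3, 1, 1)
  P4: (4, 1, 2)
  P2: (4, 2, 2)
  P6: (0, 2, 3)
  P8: (1, 3, 1)
  P1: (3, 2, 1)
(2) SAFE, for example via the order P1, P6, P2, P5, P4, P8.
Key observation: P1 marks the first exact bind of the order: its need (3, 2, 1) fits the free (3, 2, 1) with zero slack on a requested resource.
Step-by-step check:
  pool = (3, 2, 1)
  run P1 (needs (3, 2, 1), free (3, 2, 1)); after release of (0, 2, 2) the pool is (3, 4, 3)
  run P6 (needs (0, 2, 3), free (3, 4, 3)); after release of (1, 0, 0) the pool is (4, 4, 3)
  run P2 (needs (4, 2, 2), free (4, 4, 3)); after release of (0, 1, 0) the pool is (4, 5, 3)
  run P5 (needs (3, 1, 1), free (4, 5, 3)); after release of (1, 0, 1) the pool is (5, 5, 4)
  run P4 (needs (4, 1, 2), free (5, 5, 4)); after release of (1, 1, 1) the pool is (6, 6, 5)
  run P8 (needs (1, 3, 1), free (6, 6, 5)); after release of (1, 0, 0) the pool is (7, 6, 5)
(3) The exact count: 136 of the possible complete orderings are safe sequences.


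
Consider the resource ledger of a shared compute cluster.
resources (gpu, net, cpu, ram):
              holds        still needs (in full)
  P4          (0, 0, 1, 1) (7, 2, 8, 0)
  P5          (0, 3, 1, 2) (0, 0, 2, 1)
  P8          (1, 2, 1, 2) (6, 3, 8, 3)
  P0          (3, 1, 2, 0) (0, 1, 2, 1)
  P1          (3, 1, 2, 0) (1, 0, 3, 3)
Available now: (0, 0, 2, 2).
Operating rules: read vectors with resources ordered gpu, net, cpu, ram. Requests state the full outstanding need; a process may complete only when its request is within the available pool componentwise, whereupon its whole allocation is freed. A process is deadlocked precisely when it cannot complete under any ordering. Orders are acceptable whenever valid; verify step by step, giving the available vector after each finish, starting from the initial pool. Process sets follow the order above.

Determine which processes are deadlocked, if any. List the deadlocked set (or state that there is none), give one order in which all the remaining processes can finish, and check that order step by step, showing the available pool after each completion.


The deadlocked set is P4 and P8.
Key observation: the wall is cpu: completing P5, P0, P1 brings the pool only to (6, 5, 7, 4), and all the rest need more.
A valid finishing order for the others: P5, P0, P1. Verifying each step:
  pool = (0, 0, 2, 2)
  P5: need (0, 0, 2, 1) fits (0, 0, 2, 2); releases (0, 3, 1, 2), pool now (0, 3, 3, 4)
  P0: need (0, 1, 2, 1) fits (0, 3, 3, 4); releases (3, 1, 2, 0), pool now (3, 4, 5, 4)
  P1: need (1, 0, 3, 3) fits (3, 4, 5, 4); releases (3, 1, 2, 0), pool now (6, 5, 7, 4)
The blocked processes can never fit:
  P4 cannot run: need (7, 2, 8, 0) vs free (6, 5, 7, 4) (insufficient gpu and cpu)
  P8 cannot run: need (6, 3, 8, 3) vs free (6, 5, 7, 4) (insufficient cpu)


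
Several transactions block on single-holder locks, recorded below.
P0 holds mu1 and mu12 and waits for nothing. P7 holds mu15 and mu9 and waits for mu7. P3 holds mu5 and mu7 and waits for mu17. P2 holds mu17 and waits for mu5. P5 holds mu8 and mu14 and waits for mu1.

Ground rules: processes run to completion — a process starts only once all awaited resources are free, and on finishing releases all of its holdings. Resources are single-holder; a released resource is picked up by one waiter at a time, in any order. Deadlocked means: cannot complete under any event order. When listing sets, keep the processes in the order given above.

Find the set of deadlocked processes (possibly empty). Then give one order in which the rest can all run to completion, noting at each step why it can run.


Deadlocked: P7, P3 and P2.
Key observation: the loop P3 -> P2 -> P3 blocks itself forever; P7 waits into the deadlock from upstream.
A valid finishing order for the others: P0, P5.
Verifying each step:
  P0: no waits; runs immediately, freeing mu1 and mu12
  P5: everything it awaited (mu1) is free; runs, freeing mu8 and mu14


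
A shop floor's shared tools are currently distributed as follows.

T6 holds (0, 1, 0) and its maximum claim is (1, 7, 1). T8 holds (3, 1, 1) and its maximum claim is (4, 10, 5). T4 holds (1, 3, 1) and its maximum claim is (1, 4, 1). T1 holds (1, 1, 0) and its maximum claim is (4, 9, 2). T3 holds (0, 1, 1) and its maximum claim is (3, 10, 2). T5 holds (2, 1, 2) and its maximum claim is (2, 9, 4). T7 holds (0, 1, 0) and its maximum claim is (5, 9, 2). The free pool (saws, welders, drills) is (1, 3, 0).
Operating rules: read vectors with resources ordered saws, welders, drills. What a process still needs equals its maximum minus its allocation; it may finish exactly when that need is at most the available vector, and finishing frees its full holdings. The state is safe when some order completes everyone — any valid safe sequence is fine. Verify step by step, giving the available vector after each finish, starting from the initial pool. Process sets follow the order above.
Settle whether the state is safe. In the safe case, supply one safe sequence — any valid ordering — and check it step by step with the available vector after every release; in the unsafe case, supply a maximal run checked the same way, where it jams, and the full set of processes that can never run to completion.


The state is UNSAFE.
Key observation: the wall is welders: completing T4, T6 brings the pool only to (2, 7, 1), and all the rest need more.
Going as far as possible: T4, T6; after that, nothing fits. Check, step by step:
  pool = (1, 3, 0)
  T4: need (0, 1, 0) fits (1, 3, 0); releases (1, 3, 1), pool now (2, 6, 1)
  T6: need (1, 6, 1) fits (2, 6, 1); releases (0, 1, 0), pool now (2, 7, 1)
  blocked: T8 wants (1, 9, 4), pool (2, 7, 1) — not enough welders and drills
  blocked: T1 wants (3, 8, 2), pool (2, 7, 1) — not enough saws, welders and drills
  blocked: T3 wants (3, 9, 1), pool (2, 7, 1) — not enough saws and welders
  blocked: T5 wants (0, 8, 2), pool (2, 7, 1) — not enough welders and drills
  blocked: T7 wants (5, 8, 2), pool (2, 7, 1) — not enough saws, welders and drills
Never able to finish: T8, T1, T3, T5 and T7.
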